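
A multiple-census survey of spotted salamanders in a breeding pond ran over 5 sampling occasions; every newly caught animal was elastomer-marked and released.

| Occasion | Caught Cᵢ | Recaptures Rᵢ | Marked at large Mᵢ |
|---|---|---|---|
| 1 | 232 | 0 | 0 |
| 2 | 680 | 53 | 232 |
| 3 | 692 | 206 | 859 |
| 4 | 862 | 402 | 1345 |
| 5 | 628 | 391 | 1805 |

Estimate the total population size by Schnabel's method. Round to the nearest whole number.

N ≈ 2895

Σ MᵢCᵢ = 0·232 + 232·680 + 859·692 + 1345·862 + 1805·628 = 0 + 157760 + 594428 + 1159390 + 1133540 = 3045118
Σ Rᵢ = 0 + 53 + 206 + 402 + 391 = 1052
N̂ = 3045118 / 1052 ≈ 2894.6 → 2895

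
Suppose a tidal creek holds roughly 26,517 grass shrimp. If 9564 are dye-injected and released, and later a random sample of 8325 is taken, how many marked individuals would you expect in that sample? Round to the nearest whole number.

expected recaptures ≈ 3003

Expected recaptures E[R] = M·C / N.
E[R] = 9564 × 8325 / 26517 = 79620300 / 26517 ≈ 3002.6 → 3003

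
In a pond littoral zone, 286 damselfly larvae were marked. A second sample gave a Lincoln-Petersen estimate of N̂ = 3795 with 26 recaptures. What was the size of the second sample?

From N = M·C/R: C = N·R / M = 3795·26 / 286 = 98670 / 286 = 345.

C = 345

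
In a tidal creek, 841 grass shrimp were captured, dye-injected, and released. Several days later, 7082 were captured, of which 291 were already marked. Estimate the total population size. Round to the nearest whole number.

N = (841 × 7082) / 291 = 5955962 / 291 ≈ 20467.2 → 20467

N ≈ 20,467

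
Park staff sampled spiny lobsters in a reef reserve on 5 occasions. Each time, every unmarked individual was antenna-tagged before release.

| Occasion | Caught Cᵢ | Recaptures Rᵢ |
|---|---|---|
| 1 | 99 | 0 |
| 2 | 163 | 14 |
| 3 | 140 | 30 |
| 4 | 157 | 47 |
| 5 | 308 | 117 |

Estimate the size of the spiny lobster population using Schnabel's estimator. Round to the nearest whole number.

N ≈ 1208

Marked at large before each occasion: Mᵢ = Σⱼ<ᵢ (Cⱼ − Rⱼ) → M1=0, M2=99, M3=248, M4=358, M5=468
Σ MᵢCᵢ = 0·99 + 99·163 + 248·140 + 358·157 + 468·308 = 0 + 16137 + 34720 + 56206 + 144144 = 251207
Σ Rᵢ = 0 + 14 + 30 + 47 + 117 = 208
N̂ = 251207 / 208 ≈ 1207.7 → 1208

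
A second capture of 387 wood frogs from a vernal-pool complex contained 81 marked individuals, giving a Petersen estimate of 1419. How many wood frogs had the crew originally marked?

From N = M·C/R: M = N·R / C = 1419·81 / 387 = 114939 / 387 = 297.

M = 297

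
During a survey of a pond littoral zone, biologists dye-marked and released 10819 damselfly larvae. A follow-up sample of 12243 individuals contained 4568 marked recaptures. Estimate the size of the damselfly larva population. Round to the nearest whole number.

N ≈ 28,997

If marked individuals mix randomly, R/C ≈ M/N, giving N ≈ M·C/R.
N = (10819 × 12243) / 4568 = 132457017 / 4568 ≈ 28996.7 → 28997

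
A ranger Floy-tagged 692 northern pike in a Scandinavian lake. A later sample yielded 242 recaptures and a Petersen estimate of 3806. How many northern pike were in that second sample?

From N = M·C/R: C = N·R / M = 3806·242 / 692 = 921052 / 692 = 1331.

C = 1331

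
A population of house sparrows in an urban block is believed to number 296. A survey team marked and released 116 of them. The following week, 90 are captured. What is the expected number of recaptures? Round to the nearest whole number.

expected recaptures ≈ 35

The marked fraction of the population is 116/296, so in a sample of 90 expect C·(M/N) marked.
E[R] = 116 × 90 / 296 = 10440 / 296 ≈ 35.3 → 35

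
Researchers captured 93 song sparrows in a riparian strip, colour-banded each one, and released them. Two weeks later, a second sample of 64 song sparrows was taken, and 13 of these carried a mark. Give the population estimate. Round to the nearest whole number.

N ≈ 458

N = (93 × 64) / 13 = 5952 / 13 ≈ 457.8 → 458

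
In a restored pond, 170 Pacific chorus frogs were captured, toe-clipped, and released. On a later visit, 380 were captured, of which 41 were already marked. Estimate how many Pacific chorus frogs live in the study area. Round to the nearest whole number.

N = (170 × 380) / 41 = 64600 / 41 ≈ 1575.6 → 1576

N ≈ 1576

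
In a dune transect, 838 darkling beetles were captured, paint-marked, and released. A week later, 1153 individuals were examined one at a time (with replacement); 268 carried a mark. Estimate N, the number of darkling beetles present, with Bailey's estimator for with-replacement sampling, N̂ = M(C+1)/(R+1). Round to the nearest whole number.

N̂ = 838·(1153+1)/(268+1) = 838·1154/269 = 967052/269 ≈ 3595.0 → 3595

N ≈ 3595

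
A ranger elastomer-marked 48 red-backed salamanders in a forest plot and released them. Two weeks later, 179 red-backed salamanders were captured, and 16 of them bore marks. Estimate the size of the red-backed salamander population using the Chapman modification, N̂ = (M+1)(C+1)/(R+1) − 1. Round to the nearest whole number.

N ≈ 518

N̂ = (48+1)(179+1)/(16+1) − 1 = 49·180/17 − 1
= 8820/17 − 1 ≈ 518.8 − 1 ≈ 517.8 → 518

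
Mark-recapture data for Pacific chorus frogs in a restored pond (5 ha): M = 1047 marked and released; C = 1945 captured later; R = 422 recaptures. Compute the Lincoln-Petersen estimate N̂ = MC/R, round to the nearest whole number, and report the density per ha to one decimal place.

density ≈ 965.2 Pacific chorus frogs per ha

N̂ = 1047·1945/422 = 2036415/422 ≈ 4825.6 → 4826
Density = N̂ / area = 4826 / 5 ≈ 965.20 → 965.2 per ha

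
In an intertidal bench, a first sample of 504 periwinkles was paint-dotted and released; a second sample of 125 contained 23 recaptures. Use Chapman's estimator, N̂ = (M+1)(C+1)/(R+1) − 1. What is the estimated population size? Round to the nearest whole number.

N̂ = (504+1)(125+1)/(23+1) − 1 = 505·126/24 − 1
= 63630/24 − 1 ≈ 2651.2 − 1 ≈ 2650.2 → 2650

N ≈ 2650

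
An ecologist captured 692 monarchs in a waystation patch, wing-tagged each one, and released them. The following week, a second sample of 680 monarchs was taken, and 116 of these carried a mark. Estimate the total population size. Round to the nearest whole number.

N ≈ 4057

Lincoln-Petersen assumes M/N = R/C, so N = M·C / R.
N = (692 × 680) / 116 = 470560 / 116 ≈ 4056.6 → 4057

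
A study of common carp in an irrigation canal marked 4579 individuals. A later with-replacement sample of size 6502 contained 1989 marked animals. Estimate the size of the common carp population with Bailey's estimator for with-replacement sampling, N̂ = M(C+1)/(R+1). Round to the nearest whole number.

N ≈ 14,963

N̂ = 4579·(6502+1)/(1989+1) = 4579·6503/1990 = 29777237/1990 ≈ 14963.4 → 14963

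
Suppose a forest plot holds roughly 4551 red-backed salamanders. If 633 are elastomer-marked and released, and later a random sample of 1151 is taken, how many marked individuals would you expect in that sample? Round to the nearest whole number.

Expected recaptures E[R] = M·C / N.
E[R] = 633 × 1151 / 4551 = 728583 / 4551 ≈ 160.1 → 160

expected recaptures ≈ 160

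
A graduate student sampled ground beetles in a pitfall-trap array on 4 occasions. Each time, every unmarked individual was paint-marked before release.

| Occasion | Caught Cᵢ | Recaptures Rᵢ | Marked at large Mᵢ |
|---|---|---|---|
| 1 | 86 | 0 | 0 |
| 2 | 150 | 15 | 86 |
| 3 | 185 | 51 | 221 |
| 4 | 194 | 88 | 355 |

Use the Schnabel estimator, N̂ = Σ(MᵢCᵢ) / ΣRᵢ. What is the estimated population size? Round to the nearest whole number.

Σ MᵢCᵢ = 0·86 + 86·150 + 221·185 + 355·194 = 0 + 12900 + 40885 + 68870 = 122655
Σ Rᵢ = 0 + 15 + 51 + 88 = 154
N̂ = 122655 / 154 ≈ 796.46 → 796

N ≈ 796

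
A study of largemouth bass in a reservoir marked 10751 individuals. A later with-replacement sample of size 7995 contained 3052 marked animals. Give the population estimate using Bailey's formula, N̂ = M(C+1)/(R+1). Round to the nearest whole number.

N ≈ 28,158

N̂ = 10751·(7995+1)/(3052+1) = 10751·7996/3053 = 85964996/3053 ≈ 28157.5 → 28158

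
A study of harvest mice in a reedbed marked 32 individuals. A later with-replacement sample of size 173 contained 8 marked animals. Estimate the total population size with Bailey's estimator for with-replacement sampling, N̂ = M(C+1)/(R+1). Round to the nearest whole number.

N̂ = 32·(173+1)/(8+1) = 32·174/9 = 5568/9 ≈ 618.7 → 619

N ≈ 619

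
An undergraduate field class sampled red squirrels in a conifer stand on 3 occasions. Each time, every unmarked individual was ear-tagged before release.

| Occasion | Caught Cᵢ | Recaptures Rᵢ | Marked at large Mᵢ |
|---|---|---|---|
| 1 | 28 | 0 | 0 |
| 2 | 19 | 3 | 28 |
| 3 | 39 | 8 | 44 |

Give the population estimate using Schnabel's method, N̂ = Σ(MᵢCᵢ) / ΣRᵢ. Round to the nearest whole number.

Σ MᵢCᵢ = 0·28 + 28·19 + 44·39 = 0 + 532 + 1716 = 2248
Σ Rᵢ = 0 + 3 + 8 = 11
N̂ = 2248 / 11 ≈ 204.4 → 204

N ≈ 204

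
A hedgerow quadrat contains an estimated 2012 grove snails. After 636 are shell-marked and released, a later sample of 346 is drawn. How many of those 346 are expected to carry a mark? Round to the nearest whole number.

expected recaptures ≈ 109

The marked fraction of the population is 636/2012, so in a sample of 346 expect C·(M/N) marked.
E[R] = 636 × 346 / 2012 = 220056 / 2012 ≈ 109.4 → 109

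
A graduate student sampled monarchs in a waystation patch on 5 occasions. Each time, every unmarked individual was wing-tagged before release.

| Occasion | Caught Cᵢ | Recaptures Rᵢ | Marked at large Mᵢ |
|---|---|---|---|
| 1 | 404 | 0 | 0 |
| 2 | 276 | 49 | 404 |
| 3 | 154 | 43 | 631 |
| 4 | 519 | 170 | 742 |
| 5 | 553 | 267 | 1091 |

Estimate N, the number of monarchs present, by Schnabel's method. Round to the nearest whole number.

N ≈ 2263

Σ MᵢCᵢ = 0·404 + 404·276 + 631·154 + 742·519 + 1091·553 = 0 + 111504 + 97174 + 385098 + 603323 = 1197099
Σ Rᵢ = 0 + 49 + 43 + 170 + 267 = 529
N̂ = 1197099 / 529 ≈ 2262.9 → 2263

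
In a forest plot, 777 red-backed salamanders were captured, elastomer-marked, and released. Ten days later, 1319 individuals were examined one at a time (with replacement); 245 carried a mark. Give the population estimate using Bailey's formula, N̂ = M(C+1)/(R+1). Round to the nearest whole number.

N ≈ 4169

N̂ = 777·(1319+1)/(245+1) = 777·1320/246 = 1025640/246 ≈ 4169.3 → 4169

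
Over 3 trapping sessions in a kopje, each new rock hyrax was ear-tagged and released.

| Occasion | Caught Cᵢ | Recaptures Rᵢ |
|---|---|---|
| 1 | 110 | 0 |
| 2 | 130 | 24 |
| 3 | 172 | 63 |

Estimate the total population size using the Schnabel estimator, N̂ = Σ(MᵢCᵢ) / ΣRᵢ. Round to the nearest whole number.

N ≈ 591

Marked at large before each occasion: Mᵢ = Σⱼ<ᵢ (Cⱼ − Rⱼ) → M1=0, M2=110, M3=216
Σ MᵢCᵢ = 0·110 + 110·130 + 216·172 = 0 + 14300 + 37152 = 51452
Σ Rᵢ = 0 + 24 + 63 = 87
N̂ = 51452 / 87 ≈ 591.4 → 591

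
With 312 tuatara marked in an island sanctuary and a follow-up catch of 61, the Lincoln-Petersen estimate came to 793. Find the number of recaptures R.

From N = M·C/R: R = M·C / N = 312·61 / 793 = 19032 / 793 = 24.

R = 24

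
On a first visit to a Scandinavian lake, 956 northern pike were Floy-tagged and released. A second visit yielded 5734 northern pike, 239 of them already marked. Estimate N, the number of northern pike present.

N = 22,936

If marked individuals mix randomly, R/C ≈ M/N, giving N ≈ M·C/R.
N = (956 × 5734) / 239 = 5481704 / 239 = 22936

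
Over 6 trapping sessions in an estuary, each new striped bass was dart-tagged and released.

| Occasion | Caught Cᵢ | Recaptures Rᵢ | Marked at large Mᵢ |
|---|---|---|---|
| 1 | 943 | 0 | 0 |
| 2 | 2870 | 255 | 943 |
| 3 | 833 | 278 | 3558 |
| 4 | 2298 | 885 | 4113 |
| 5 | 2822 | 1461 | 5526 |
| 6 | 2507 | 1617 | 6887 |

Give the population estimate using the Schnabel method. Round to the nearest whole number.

N ≈ 10,672

Σ MᵢCᵢ = 0·943 + 943·2870 + 3558·833 + 4113·2298 + 5526·2822 + 6887·2507 = 0 + 2706410 + 2963814 + 9451674 + 15594372 + 17265709 = 47981979
Σ Rᵢ = 0 + 255 + 278 + 885 + 1461 + 1617 = 4496
N̂ = 47981979 / 4496 ≈ 10672.1 → 10672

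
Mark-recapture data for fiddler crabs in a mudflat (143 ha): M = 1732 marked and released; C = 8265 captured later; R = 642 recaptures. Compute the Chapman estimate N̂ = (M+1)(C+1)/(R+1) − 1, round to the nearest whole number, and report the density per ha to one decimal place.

N̂ = 1733·8266/643 − 1 = 14324978/643 − 1 ≈ 22277.3 → 22277
Density = N̂ / area = 22277 / 143 ≈ 155.78 → 155.8 per ha

density ≈ 155.8 fiddler crabs per ha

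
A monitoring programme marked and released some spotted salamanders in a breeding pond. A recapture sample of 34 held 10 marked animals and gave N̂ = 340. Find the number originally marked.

From N = M·C/R: M = N·R / C = 340·10 / 34 = 3400 / 34 = 100.

M = 100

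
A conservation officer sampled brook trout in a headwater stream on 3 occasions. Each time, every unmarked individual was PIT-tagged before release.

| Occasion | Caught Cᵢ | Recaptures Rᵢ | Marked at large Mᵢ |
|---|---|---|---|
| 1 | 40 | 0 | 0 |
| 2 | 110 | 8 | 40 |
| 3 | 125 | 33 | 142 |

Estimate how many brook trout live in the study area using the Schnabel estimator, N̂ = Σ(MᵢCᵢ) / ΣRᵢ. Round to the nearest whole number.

N ≈ 540

Σ MᵢCᵢ = 0·40 + 40·110 + 142·125 = 0 + 4400 + 17750 = 22150
Σ Rᵢ = 0 + 8 + 33 = 41
N̂ = 22150 / 41 ≈ 540.2 → 540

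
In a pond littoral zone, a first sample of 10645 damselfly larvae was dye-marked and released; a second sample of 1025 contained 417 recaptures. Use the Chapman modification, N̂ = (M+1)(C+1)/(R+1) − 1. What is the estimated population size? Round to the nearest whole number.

N̂ = (10645+1)(1025+1)/(417+1) − 1 = 10646·1026/418 − 1
= 10922796/418 − 1 ≈ 26131.1 − 1 ≈ 26130.1 → 26130

N ≈ 26,130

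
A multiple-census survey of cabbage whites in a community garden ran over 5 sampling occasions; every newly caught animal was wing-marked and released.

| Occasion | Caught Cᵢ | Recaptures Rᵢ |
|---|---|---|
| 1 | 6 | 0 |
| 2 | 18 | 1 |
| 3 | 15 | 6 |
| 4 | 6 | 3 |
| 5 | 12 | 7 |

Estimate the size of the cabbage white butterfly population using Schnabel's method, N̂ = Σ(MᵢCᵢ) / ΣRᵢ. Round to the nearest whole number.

Marked at large before each occasion: Mᵢ = Σⱼ<ᵢ (Cⱼ − Rⱼ) → M1=0, M2=6, M3=23, M4=32, M5=35
Σ MᵢCᵢ = 0·6 + 6·18 + 23·15 + 32·6 + 35·12 = 0 + 108 + 345 + 192 + 420 = 1065
Σ Rᵢ = 0 + 1 + 6 + 3 + 7 = 17
N̂ = 1065 / 17 ≈ 62.6 → 63

N ≈ 63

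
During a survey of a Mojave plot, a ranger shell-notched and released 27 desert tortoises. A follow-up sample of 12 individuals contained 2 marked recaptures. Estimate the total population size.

N = (27 × 12) / 2 = 324 / 2 = 162

N = 162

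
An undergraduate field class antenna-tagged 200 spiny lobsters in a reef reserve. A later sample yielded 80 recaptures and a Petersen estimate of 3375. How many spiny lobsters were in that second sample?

C = 1350

From N = M·C/R: C = N·R / M = 3375·80 / 200 = 270000 / 200 = 1350.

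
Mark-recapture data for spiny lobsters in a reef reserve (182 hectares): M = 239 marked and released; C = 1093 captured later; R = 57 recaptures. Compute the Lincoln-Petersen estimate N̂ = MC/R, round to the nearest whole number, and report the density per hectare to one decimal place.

density ≈ 25.2 spiny lobsters per hectare

N̂ = 239·1093/57 = 261227/57 ≈ 4582.9 → 4583
Density = N̂ / area = 4583 / 182 ≈ 25.18 → 25.2 per hectare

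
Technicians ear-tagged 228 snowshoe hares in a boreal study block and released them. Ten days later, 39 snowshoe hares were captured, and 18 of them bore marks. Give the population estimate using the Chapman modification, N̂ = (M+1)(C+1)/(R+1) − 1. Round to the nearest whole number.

N̂ = (228+1)(39+1)/(18+1) − 1 = 229·40/19 − 1
= 9160/19 − 1 ≈ 482.1 − 1 ≈ 481.1 → 481

N ≈ 481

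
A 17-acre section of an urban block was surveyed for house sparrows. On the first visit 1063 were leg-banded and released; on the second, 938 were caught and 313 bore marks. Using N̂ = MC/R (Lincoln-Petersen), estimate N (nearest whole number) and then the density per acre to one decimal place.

density ≈ 187.4 house sparrows per acre

N̂ = 1063·938/313 = 997094/313 ≈ 3185.6 → 3186
Density = N̂ / area = 3186 / 17 ≈ 187.41 → 187.4 per acre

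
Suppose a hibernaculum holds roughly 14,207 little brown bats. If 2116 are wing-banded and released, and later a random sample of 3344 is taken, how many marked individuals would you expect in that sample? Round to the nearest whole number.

expected recaptures ≈ 498

The marked fraction of the population is 2116/14207, so in a sample of 3344 expect C·(M/N) marked.
E[R] = 2116 × 3344 / 14207 = 7075904 / 14207 ≈ 498.1 → 498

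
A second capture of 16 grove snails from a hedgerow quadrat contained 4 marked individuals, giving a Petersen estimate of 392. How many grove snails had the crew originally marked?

From N = M·C/R: M = N·R / C = 392·4 / 16 = 1568 / 16 = 98.

M = 98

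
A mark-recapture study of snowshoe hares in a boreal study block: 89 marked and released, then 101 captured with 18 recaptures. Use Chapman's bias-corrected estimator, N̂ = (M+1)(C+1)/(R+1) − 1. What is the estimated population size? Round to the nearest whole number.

N̂ = (89+1)(101+1)/(18+1) − 1 = 90·102/19 − 1
= 9180/19 − 1 ≈ 483.2 − 1 ≈ 482.2 → 482

N ≈ 482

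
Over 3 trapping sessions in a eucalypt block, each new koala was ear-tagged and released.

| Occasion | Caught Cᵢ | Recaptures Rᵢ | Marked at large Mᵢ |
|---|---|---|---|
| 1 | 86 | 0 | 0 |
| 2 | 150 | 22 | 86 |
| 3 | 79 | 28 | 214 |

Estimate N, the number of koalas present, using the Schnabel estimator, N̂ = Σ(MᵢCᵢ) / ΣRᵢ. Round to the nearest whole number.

N ≈ 596

Σ MᵢCᵢ = 0·86 + 86·150 + 214·79 = 0 + 12900 + 16906 = 29806
Σ Rᵢ = 0 + 22 + 28 = 50
N̂ = 29806 / 50 ≈ 596.1 → 596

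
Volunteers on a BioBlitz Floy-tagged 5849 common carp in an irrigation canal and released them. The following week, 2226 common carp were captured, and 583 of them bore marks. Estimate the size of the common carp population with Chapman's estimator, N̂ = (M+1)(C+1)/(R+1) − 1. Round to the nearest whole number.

N ≈ 22,307

N̂ = (5849+1)(2226+1)/(583+1) − 1 = 5850·2227/584 − 1
= 13027950/584 − 1 ≈ 22308.1 − 1 ≈ 22307.1 → 22307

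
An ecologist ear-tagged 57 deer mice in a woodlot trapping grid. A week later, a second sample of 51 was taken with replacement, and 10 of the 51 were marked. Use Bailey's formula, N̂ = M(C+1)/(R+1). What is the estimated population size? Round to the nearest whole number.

N̂ = 57·(51+1)/(10+1) = 57·52/11 = 2964/11 ≈ 269.45 → 269

N ≈ 269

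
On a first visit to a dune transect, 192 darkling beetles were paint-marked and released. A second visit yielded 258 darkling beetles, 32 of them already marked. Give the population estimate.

N = (192 × 258) / 32 = 49536 / 32 = 1548

N = 1548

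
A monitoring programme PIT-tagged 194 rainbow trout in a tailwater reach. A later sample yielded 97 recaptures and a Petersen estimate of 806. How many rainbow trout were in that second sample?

C = 403

From N = M·C/R: C = N·R / M = 806·97 / 194 = 78182 / 194 = 403.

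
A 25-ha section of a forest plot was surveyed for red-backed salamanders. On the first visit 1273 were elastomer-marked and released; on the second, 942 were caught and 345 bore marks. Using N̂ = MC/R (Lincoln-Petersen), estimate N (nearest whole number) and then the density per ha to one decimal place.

density ≈ 139.0 red-backed salamanders per ha

N̂ = 1273·942/345 = 1199166/345 ≈ 3475.8 → 3476
Density = N̂ / area = 3476 / 25 ≈ 139.04 → 139.0 per ha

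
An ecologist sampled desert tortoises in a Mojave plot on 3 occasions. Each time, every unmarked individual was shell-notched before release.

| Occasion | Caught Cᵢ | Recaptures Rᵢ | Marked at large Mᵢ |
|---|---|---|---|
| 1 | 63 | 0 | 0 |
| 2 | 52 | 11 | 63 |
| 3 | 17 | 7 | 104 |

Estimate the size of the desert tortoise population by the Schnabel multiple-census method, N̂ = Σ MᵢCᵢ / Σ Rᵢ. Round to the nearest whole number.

N ≈ 280

Σ MᵢCᵢ = 0·63 + 63·52 + 104·17 = 0 + 3276 + 1768 = 5044
Σ Rᵢ = 0 + 11 + 7 = 18
N̂ = 5044 / 18 ≈ 280.2 → 280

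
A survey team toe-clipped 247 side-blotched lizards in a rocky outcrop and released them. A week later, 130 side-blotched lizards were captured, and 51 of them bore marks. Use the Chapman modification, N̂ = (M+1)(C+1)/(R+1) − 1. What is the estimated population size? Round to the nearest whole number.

N ≈ 624

N̂ = (247+1)(130+1)/(51+1) − 1 = 248·131/52 − 1
= 32488/52 − 1 ≈ 624.8 − 1 ≈ 623.8 → 624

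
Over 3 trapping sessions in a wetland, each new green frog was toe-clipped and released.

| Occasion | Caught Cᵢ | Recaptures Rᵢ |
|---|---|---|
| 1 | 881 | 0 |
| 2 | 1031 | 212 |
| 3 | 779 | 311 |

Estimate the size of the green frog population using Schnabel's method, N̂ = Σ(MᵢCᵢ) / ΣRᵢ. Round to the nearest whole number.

N ≈ 4269

Marked at large before each occasion: Mᵢ = Σⱼ<ᵢ (Cⱼ − Rⱼ) → M1=0, M2=881, M3=1700
Σ MᵢCᵢ = 0·881 + 881·1031 + 1700·779 = 0 + 908311 + 1324300 = 2232611
Σ Rᵢ = 0 + 212 + 311 = 523
N̂ = 2232611 / 523 ≈ 4268.9 → 4269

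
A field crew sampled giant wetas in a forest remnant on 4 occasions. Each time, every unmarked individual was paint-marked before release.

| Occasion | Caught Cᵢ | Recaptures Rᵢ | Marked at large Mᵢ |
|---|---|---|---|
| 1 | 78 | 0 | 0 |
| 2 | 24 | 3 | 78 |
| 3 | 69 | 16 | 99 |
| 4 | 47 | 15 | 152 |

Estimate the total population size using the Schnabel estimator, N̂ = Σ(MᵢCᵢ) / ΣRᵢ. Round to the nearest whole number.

N ≈ 466

Σ MᵢCᵢ = 0·78 + 78·24 + 99·69 + 152·47 = 0 + 1872 + 6831 + 7144 = 15847
Σ Rᵢ = 0 + 3 + 16 + 15 = 34
N̂ = 15847 / 34 ≈ 466.1 → 466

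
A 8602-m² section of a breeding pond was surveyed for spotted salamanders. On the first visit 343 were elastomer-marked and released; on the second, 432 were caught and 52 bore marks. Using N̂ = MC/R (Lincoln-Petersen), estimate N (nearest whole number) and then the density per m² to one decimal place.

density ≈ 0.3 spotted salamanders per m²

N̂ = 343·432/52 = 148176/52 ≈ 2849.5 → 2850
Density = N̂ / area = 2850 / 8602 ≈ 0.33 → 0.3 per m²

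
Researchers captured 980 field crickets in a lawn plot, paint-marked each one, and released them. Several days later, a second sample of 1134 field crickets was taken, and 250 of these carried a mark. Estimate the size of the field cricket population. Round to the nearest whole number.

N ≈ 4445

If marked individuals mix randomly, R/C ≈ M/N, giving N ≈ M·C/R.
N = (980 × 1134) / 250 = 1111320 / 250 ≈ 4445.3 → 4445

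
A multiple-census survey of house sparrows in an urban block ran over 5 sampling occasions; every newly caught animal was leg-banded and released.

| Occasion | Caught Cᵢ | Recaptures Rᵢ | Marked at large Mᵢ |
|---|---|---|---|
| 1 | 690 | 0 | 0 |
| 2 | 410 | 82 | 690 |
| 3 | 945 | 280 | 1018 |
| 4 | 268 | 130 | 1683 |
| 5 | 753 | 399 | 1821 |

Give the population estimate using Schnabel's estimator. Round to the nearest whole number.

Σ MᵢCᵢ = 0·690 + 690·410 + 1018·945 + 1683·268 + 1821·753 = 0 + 282900 + 962010 + 451044 + 1371213 = 3067167
Σ Rᵢ = 0 + 82 + 280 + 130 + 399 = 891
N̂ = 3067167 / 891 ≈ 3442.4 → 3442

N ≈ 3442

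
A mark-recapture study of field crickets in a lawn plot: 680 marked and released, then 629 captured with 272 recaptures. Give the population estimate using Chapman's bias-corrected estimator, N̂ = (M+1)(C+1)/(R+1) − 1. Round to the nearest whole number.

N̂ = (680+1)(629+1)/(272+1) − 1 = 681·630/273 − 1
= 429030/273 − 1 ≈ 1571.5 − 1 ≈ 1570.5 → 1571

N ≈ 1571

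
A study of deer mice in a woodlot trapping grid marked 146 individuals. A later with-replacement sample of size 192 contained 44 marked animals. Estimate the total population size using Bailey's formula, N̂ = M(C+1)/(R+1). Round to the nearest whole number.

N ≈ 626

N̂ = 146·(192+1)/(44+1) = 146·193/45 = 28178/45 ≈ 626.2 → 626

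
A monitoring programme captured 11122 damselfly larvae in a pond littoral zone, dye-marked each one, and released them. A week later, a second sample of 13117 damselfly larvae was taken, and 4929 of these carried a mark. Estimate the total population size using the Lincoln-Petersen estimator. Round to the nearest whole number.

N ≈ 29,598

The marked fraction in the recapture sample should equal the marked fraction in the population: 4929/13117 = 11122/N.
N = (11122 × 13117) / 4929 = 145887274 / 4929 ≈ 29597.7 → 29598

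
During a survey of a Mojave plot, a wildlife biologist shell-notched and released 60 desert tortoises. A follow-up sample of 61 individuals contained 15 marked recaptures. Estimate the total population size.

Lincoln-Petersen assumes M/N = R/C, so N = M·C / R.
N = (60 × 61) / 15 = 3660 / 15 = 244

N = 244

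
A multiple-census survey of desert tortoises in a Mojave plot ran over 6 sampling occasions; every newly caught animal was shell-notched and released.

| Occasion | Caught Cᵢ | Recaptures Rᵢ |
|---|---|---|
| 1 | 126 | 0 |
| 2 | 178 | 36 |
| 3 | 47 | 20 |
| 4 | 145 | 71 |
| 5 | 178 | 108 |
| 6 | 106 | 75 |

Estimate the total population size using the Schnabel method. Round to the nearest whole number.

Marked at large before each occasion: Mᵢ = Σⱼ<ᵢ (Cⱼ − Rⱼ) → M1=0, M2=126, M3=268, M4=295, M5=369, M6=439
Σ MᵢCᵢ = 0·126 + 126·178 + 268·47 + 295·145 + 369·178 + 439·106 = 0 + 22428 + 12596 + 42775 + 65682 + 46534 = 190015
Σ Rᵢ = 0 + 36 + 20 + 71 + 108 + 75 = 310
N̂ = 190015 / 310 ≈ 613.0 → 613

N ≈ 613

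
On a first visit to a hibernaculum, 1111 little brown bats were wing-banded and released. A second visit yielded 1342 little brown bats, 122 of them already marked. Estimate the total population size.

N = 12,221

If marked individuals mix randomly, R/C ≈ M/N, giving N ≈ M·C/R.
N = (1111 × 1342) / 122 = 1490962 / 122 = 12221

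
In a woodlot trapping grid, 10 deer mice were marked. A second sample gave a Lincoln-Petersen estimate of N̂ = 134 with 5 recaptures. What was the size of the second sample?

C = 67

From N = M·C/R: C = N·R / M = 134·5 / 10 = 670 / 10 = 67.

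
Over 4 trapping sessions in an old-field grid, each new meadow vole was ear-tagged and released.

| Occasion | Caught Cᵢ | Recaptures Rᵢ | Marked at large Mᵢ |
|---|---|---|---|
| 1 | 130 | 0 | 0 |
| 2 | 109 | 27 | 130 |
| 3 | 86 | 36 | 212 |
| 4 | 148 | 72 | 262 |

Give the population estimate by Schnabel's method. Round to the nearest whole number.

Σ MᵢCᵢ = 0·130 + 130·109 + 212·86 + 262·148 = 0 + 14170 + 18232 + 38776 = 71178
Σ Rᵢ = 0 + 27 + 36 + 72 = 135
N̂ = 71178 / 135 ≈ 527.2 → 527

N ≈ 527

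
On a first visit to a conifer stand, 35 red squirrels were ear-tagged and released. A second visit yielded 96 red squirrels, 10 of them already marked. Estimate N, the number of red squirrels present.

N = (35 × 96) / 10 = 3360 / 10 = 336

N = 336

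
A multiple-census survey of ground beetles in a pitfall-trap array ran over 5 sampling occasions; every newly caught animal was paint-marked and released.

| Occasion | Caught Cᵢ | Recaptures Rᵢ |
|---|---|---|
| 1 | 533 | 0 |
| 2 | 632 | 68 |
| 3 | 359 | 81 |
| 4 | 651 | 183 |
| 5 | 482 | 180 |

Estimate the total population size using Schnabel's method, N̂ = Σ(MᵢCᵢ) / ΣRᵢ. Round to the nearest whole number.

N ≈ 4910

Marked at large before each occasion: Mᵢ = Σⱼ<ᵢ (Cⱼ − Rⱼ) → M1=0, M2=533, M3=1097, M4=1375, M5=1843
Σ MᵢCᵢ = 0·533 + 533·632 + 1097·359 + 1375·651 + 1843·482 = 0 + 336856 + 393823 + 895125 + 888326 = 2514130
Σ Rᵢ = 0 + 68 + 81 + 183 + 180 = 512
N̂ = 2514130 / 512 ≈ 4910.4 → 4910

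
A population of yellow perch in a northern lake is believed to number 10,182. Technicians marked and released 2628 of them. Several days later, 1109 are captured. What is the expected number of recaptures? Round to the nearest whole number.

expected recaptures ≈ 286

The marked fraction of the population is 2628/10182, so in a sample of 1109 expect C·(M/N) marked.
E[R] = 2628 × 1109 / 10182 = 2914452 / 10182 ≈ 286.2 → 286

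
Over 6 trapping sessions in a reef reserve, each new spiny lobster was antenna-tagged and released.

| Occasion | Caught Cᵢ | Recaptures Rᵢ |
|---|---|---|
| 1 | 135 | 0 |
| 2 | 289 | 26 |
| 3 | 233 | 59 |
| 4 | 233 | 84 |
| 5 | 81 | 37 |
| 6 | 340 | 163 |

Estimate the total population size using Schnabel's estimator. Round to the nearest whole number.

N ≈ 1581

Marked at large before each occasion: Mᵢ = Σⱼ<ᵢ (Cⱼ − Rⱼ) → M1=0, M2=135, M3=398, M4=572, M5=721, M6=765
Σ MᵢCᵢ = 0·135 + 135·289 + 398·233 + 572·233 + 721·81 + 765·340 = 0 + 39015 + 92734 + 133276 + 58401 + 260100 = 583526
Σ Rᵢ = 0 + 26 + 59 + 84 + 37 + 163 = 369
N̂ = 583526 / 369 ≈ 1581.4 → 1581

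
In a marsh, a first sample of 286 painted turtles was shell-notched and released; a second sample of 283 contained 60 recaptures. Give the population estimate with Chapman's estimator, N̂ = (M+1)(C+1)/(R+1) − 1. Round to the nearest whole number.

N̂ = (286+1)(283+1)/(60+1) − 1 = 287·284/61 − 1
= 81508/61 − 1 ≈ 1336.2 − 1 ≈ 1335.2 → 1335

N ≈ 1335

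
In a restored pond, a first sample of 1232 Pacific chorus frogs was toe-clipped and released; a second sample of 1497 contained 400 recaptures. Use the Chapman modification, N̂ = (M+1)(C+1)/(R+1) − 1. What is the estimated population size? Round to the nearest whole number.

N̂ = (1232+1)(1497+1)/(400+1) − 1 = 1233·1498/401 − 1
= 1847034/401 − 1 ≈ 4606.1 − 1 ≈ 4605.1 → 4605

N ≈ 4605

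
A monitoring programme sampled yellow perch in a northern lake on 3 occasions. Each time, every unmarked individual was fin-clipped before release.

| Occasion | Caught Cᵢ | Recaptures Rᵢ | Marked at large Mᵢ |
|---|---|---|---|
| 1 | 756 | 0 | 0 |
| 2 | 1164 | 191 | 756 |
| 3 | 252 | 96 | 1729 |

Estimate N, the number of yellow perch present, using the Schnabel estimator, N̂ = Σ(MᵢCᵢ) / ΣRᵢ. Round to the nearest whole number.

N ≈ 4584

Σ MᵢCᵢ = 0·756 + 756·1164 + 1729·252 = 0 + 879984 + 435708 = 1315692
Σ Rᵢ = 0 + 191 + 96 = 287
N̂ = 1315692 / 287 ≈ 4584.3 → 4584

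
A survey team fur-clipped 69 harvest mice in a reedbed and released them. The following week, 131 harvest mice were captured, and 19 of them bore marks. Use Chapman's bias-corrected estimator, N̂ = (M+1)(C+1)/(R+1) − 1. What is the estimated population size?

N = 461

N̂ = (69+1)(131+1)/(19+1) − 1 = 70·132/20 − 1
= 9240/20 − 1 = 462 − 1 = 461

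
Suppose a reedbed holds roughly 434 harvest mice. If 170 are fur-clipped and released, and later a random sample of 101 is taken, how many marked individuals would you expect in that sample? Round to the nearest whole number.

expected recaptures ≈ 40

The marked fraction of the population is 170/434, so in a sample of 101 expect C·(M/N) marked.
E[R] = 170 × 101 / 434 = 17170 / 434 ≈ 39.6 → 40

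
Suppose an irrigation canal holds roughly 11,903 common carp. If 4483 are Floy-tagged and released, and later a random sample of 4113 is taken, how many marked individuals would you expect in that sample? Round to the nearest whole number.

Expected recaptures E[R] = M·C / N.
E[R] = 4483 × 4113 / 11903 = 18438579 / 11903 ≈ 1549.1 → 1549

expected recaptures ≈ 1549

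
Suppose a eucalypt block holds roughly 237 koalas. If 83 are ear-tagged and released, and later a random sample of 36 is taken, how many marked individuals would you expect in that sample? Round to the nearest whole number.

Expected recaptures E[R] = M·C / N.
E[R] = 83 × 36 / 237 = 2988 / 237 ≈ 12.6 → 13

expected recaptures ≈ 13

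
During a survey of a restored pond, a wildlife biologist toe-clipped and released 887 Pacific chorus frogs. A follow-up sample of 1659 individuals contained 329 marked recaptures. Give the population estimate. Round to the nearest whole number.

The marked fraction in the recapture sample should equal the marked fraction in the population: 329/1659 = 887/N.
N = (887 × 1659) / 329 = 1471533 / 329 ≈ 4472.7 → 4473

N ≈ 4473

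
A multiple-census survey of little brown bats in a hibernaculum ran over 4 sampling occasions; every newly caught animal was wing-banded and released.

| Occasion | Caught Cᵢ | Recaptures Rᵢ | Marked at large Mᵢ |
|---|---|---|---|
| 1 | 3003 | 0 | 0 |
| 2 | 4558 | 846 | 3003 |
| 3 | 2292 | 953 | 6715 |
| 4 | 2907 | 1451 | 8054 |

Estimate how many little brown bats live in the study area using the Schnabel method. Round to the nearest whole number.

Σ MᵢCᵢ = 0·3003 + 3003·4558 + 6715·2292 + 8054·2907 = 0 + 13687674 + 15390780 + 23412978 = 52491432
Σ Rᵢ = 0 + 846 + 953 + 1451 = 3250
N̂ = 52491432 / 3250 ≈ 16151.2 → 16151

N ≈ 16,151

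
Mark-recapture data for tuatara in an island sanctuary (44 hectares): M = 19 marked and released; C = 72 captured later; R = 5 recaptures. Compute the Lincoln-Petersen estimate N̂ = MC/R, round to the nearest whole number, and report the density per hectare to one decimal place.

density ≈ 6.2 tuatara per hectare

N̂ = 19·72/5 = 1368/5 ≈ 273.6 → 274
Density = N̂ / area = 274 / 44 ≈ 6.23 → 6.2 per hectare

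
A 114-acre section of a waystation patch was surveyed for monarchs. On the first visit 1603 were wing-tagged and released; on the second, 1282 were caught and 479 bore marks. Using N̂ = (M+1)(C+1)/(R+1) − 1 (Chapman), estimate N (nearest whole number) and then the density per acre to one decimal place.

N̂ = 1604·1283/480 − 1 = 2057932/480 − 1 ≈ 4286.4 → 4286
Density = N̂ / area = 4286 / 114 ≈ 37.60 → 37.6 per acre

density ≈ 37.6 monarchs per acre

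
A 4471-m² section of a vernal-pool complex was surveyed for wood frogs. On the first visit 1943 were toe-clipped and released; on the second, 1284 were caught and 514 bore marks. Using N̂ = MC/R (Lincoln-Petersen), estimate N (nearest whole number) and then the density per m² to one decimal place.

N̂ = 1943·1284/514 = 2494812/514 ≈ 4853.7 → 4854
Density = N̂ / area = 4854 / 4471 ≈ 1.09 → 1.1 per m²

density ≈ 1.1 wood frogs per m²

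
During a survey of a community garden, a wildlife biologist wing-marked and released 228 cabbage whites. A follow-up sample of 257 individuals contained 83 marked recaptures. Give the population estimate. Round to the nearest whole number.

N = (228 × 257) / 83 = 58596 / 83 ≈ 706.0 → 706

N ≈ 706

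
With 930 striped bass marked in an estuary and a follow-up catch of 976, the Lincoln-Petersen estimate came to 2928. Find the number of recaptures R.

R = 310

From N = M·C/R: R = M·C / N = 930·976 / 2928 = 907680 / 2928 = 310.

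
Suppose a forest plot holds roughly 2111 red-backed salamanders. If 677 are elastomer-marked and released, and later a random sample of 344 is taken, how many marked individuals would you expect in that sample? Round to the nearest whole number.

The marked fraction of the population is 677/2111, so in a sample of 344 expect C·(M/N) marked.
E[R] = 677 × 344 / 2111 = 232888 / 2111 ≈ 110.3 → 110

expected recaptures ≈ 110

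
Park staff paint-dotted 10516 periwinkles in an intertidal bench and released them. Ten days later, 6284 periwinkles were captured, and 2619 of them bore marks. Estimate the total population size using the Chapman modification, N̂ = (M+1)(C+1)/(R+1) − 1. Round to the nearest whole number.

N ≈ 25,228

N̂ = (10516+1)(6284+1)/(2619+1) − 1 = 10517·6285/2620 − 1
= 66099345/2620 − 1 ≈ 25228.8 − 1 ≈ 25227.8 → 25228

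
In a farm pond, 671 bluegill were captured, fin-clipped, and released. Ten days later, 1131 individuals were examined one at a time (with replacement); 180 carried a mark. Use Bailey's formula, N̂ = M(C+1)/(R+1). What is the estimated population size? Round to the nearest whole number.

N̂ = 671·(1131+1)/(180+1) = 671·1132/181 = 759572/181 ≈ 4196.5 → 4197

N ≈ 4197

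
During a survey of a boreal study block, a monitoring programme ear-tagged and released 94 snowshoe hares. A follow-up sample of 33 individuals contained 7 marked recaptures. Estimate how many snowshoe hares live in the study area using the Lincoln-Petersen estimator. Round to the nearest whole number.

N = (94 × 33) / 7 = 3102 / 7 ≈ 443.1 → 443

N ≈ 443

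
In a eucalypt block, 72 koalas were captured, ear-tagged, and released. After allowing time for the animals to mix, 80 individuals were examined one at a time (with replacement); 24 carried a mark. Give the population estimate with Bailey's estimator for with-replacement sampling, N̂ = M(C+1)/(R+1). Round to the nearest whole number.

N ≈ 233

N̂ = 72·(80+1)/(24+1) = 72·81/25 = 5832/25 ≈ 233.3 → 233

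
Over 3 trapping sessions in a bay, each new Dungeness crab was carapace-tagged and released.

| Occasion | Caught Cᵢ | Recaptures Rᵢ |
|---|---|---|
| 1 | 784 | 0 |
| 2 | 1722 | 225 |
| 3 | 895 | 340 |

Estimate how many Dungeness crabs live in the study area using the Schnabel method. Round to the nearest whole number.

Marked at large before each occasion: Mᵢ = Σⱼ<ᵢ (Cⱼ − Rⱼ) → M1=0, M2=784, M3=2281
Σ MᵢCᵢ = 0·784 + 784·1722 + 2281·895 = 0 + 1350048 + 2041495 = 3391543
Σ Rᵢ = 0 + 225 + 340 = 565
N̂ = 3391543 / 565 ≈ 6002.7 → 6003

N ≈ 6003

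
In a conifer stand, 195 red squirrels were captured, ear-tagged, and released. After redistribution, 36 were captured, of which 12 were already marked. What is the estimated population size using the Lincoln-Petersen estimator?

N = (195 × 36) / 12 = 7020 / 12 = 585

N = 585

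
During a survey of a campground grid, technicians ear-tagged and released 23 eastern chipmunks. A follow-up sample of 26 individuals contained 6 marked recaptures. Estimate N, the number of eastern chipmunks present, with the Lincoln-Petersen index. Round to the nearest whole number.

N ≈ 100

N = (23 × 26) / 6 = 598 / 6 ≈ 99.7 → 100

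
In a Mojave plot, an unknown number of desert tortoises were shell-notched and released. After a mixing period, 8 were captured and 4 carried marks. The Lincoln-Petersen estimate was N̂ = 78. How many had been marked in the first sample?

M = 39

From N = M·C/R: M = N·R / C = 78·4 / 8 = 312 / 8 = 39.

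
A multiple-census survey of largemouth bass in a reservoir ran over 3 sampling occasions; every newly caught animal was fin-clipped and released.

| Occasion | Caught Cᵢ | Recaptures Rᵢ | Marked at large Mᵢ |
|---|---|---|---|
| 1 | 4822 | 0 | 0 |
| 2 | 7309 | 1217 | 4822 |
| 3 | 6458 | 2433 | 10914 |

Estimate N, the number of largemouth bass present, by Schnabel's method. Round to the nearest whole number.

Σ MᵢCᵢ = 0·4822 + 4822·7309 + 10914·6458 = 0 + 35243998 + 70482612 = 105726610
Σ Rᵢ = 0 + 1217 + 2433 = 3650
N̂ = 105726610 / 3650 ≈ 28966.2 → 28966

N ≈ 28,966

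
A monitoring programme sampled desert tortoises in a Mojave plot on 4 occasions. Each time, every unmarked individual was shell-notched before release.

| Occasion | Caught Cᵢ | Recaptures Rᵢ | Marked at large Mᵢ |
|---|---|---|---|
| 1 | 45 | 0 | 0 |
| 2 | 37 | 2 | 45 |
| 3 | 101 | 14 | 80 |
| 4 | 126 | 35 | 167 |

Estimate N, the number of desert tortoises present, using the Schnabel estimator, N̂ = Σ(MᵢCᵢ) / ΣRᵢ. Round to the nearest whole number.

N ≈ 604

Σ MᵢCᵢ = 0·45 + 45·37 + 80·101 + 167·126 = 0 + 1665 + 8080 + 21042 = 30787
Σ Rᵢ = 0 + 2 + 14 + 35 = 51
N̂ = 30787 / 51 ≈ 603.7 → 604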